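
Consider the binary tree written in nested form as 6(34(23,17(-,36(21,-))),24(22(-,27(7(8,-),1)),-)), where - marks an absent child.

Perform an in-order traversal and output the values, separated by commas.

In-order visits the left subtree, then the node, then the right subtree.
At 6: go left to 34.
  At 34: go left to 23.
    23 is a leaf — visit 23.
  Visit 34.
  At 34: go right to 17.
    At 17: no left child.
    Visit 17.
    At 17: go right to 36.
      At 36: go left to 21.
        21 is a leaf — visit 21.
      Visit 36.
      At 36: no right child.
Visit 6.
At 6: go right to 24.
  At 24: go left to 22.
    At 22: no left child.
    Visit 22.
    At 22: go right to 27.
      At 27: go left to 7.
        At 7: go left to 8.
          8 is a leaf — visit 8.
        Visit 7.
        At 7: no right child.
      Visit 27.
      At 27: go right to 1.
        1 is a leaf — visit 1.
  Visit 24.
  At 24: no right child.

23, 34, 17, 21, 36, 6, 22, 8, 7, 27, 1, 24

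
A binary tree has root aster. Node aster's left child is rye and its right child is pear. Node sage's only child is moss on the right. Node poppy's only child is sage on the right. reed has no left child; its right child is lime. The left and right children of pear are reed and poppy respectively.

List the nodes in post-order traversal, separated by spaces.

Post-order visits the left subtree, then the right subtree, then the node.
At aster: go left to rye.
  rye is a leaf — visit rye.
At aster: go right to pear.
  At pear: go left to reed.
    At reed: no left child.
    At reed: go right to lime.
      lime is a leaf — visit lime.
    Visit reed.
  At pear: go right to poppy.
    At poppy: no left child.
    At poppy: go right to sage.
      At sage: no left child.
      At sage: go right to moss.
        moss is a leaf — visit moss.
      Visit sage.
    Visit poppy.
  Visit pear.
Visit aster.

rye lime reed moss sage poppy pear aster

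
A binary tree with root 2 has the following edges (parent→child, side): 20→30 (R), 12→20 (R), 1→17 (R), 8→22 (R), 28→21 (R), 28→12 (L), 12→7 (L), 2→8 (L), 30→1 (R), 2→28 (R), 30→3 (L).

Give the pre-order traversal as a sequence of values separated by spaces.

Pre-order visits the node, then its left subtree, then its right subtree.
Visit 2.
At 2: go left to 8.
  Visit 8.
  At 8: no left child.
  At 8: go right to 22.
    22 is a leaf — visit 22.
At 2: go right to 28.
  Visit 28.
  At 28: go left to 12.
    Visit 12.
    At 12: go left to 7.
      7 is a leaf — visit 7.
    At 12: go right to 20.
      Visit 20.
      At 20: no left child.
      At 20: go right to 30.
        Visit 30.
        At 30: go left to 3.
          3 is a leaf — visit 3.
        At 30: go right to 1.
          Visit 1.
          At 1: no left child.
          At 1: go right to 17.
            17 is a leaf — visit 17.
  At 28: go right to 21.
    21 is a leaf — visit 21.

2 8 22 28 12 7 20 30 3 1 17 21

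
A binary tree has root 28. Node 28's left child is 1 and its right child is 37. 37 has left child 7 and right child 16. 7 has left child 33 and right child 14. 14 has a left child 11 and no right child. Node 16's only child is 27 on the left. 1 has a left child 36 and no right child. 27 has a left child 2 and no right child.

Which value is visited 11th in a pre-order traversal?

2

Pre-order visits the node, then its left subtree, then its right subtree.
Visit 28.
At 28: go left to 1.
  Visit 1.
  At 1: go left to 36.
    36 is a leaf — visit 36.
  At 1: no right child.
At 28: go right to 37.
  Visit 37.
  At 37: go left to 7.
    Visit 7.
    At 7: go left to 33.
      33 is a leaf — visit 33.
    At 7: go right to 14.
      Visit 14.
      At 14: go left to 11.
        11 is a leaf — visit 11.
      At 14: no right child.
  At 37: go right to 16.
    Visit 16.
    At 16: go left to 27.
      Visit 27.
      At 27: go left to 2.
        2 is a leaf — visit 2.
      At 27: no right child.
    At 16: no right child.
Full pre-order sequence: 28, 1, 36, 37, 7, 33, 14, 11, 16, 27, 2.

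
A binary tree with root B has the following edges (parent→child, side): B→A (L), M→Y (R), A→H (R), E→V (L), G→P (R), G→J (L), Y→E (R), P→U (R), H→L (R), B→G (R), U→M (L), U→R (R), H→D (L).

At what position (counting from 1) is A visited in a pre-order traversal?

Pre-order visits the node, then its left subtree, then its right subtree.
Visit B.
At B: go left to A.
  Visit A.
  At A: no left child.
  At A: go right to H.
    Visit H.
    At H: go left to D.
      D is a leaf — visit D.
    At H: go right to L.
      L is a leaf — visit L.
At B: go right to G.
  Visit G.
  At G: go left to J.
    J is a leaf — visit J.
  At G: go right to P.
    Visit P.
    At P: no left child.
    At P: go right to U.
      Visit U.
      At U: go left to M.
        Visit M.
        At M: no left child.
        At M: go right to Y.
          Visit Y.
          At Y: no left child.
          At Y: go right to E.
            Visit E.
            At E: go left to V.
              V is a leaf — visit V.
            At E: no right child.
      At U: go right to R.
        R is a leaf — visit R.
Full pre-order sequence: B, A, H, D, L, G, J, P, U, M, Y, E, V, R.

2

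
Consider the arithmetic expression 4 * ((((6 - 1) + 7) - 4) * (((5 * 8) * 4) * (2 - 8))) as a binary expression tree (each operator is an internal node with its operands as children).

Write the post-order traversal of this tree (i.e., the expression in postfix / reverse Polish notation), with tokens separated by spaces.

Post-order on an expression tree gives postfix notation: for each operator, emit left operand, right operand, then the operator.

4 6 1 - 7 + 4 - 5 8 * 4 * 2 8 - * * *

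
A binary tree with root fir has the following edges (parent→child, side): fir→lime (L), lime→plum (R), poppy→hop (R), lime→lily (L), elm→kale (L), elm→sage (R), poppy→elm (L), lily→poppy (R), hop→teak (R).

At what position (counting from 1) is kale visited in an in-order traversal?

In-order visits the left subtree, then the node, then the right subtree.
At fir: go left to lime.
  At lime: go left to lily.
    At lily: no left child.
    Visit lily.
    At lily: go right to poppy.
      At poppy: go left to elm.
        At elm: go left to kale.
          kale is a leaf — visit kale.
        Visit elm.
        At elm: go right to sage.
          sage is a leaf — visit sage.
      Visit poppy.
      At poppy: go right to hop.
        At hop: no left child.
        Visit hop.
        At hop: go right to teak.
          teak is a leaf — visit teak.
  Visit lime.
  At lime: go right to plum.
    plum is a leaf — visit plum.
Visit fir.
At fir: no right child.
Full in-order sequence: lily, kale, elm, sage, poppy, hop, teak, lime, plum, fir.

2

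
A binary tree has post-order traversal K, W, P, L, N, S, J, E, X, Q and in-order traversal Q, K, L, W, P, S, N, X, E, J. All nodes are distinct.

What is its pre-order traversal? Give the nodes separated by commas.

The last element of post-order is the root; it splits in-order into left and right subtrees.
Root Q: left subtree has 0 nodes { }, right has 9 {K, L, W, P, S, N, X, E, J}.
  Root X: left subtree has 6 nodes {K, L, W, P, S, N}, right has 2 {E, J}.
    Root S: left subtree has 4 nodes {K, L, W, P}, right has 1 {N}.
      Root L: left subtree has 1 node {K}, right has 2 {W, P}.
        Root P: left subtree has 1 node {W}, right has 0 { }.
    Root E: left subtree has 0 nodes { }, right has 1 {J}.

Q, X, S, L, K, P, W, N, E, J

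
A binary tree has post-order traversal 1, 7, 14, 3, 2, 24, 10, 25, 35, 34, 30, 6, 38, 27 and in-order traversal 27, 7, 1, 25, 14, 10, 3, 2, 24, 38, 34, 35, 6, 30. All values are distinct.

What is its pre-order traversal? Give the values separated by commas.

27, 38, 25, 7, 1, 10, 14, 24, 2, 3, 6, 34, 35, 30

The last element of post-order is the root; it splits in-order into left and right subtrees.
Root 27: left subtree has 0 nodes { }, right has 13 {7, 1, 25, 14, 10, 3, 2, 24, 38, 34, 35, 6, 30}.
  Root 38: left subtree has 8 nodes {7, 1, 25, 14, 10, 3, 2, 24}, right has 4 {34, 35, 6, 30}.
    Root 25: left subtree has 2 nodes {7, 1}, right has 5 {14, 10, 3, 2, 24}.
      Root 7: left subtree has 0 nodes { }, right has 1 {1}.
      Root 10: left subtree has 1 node {14}, right has 3 {3, 2, 24}.
        Root 24: left subtree has 2 nodes {3, 2}, right has 0 { }.
          Root 2: left subtree has 1 node {3}, right has 0 { }.
    Root 6: left subtree has 2 nodes {34, 35}, right has 1 {30}.
      Root 34: left subtree has 0 nodes { }, right has 1 {35}.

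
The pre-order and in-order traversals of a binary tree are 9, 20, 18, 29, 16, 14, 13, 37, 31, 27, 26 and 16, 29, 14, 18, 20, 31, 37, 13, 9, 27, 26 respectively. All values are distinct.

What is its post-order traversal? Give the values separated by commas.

16, 14, 29, 18, 31, 37, 13, 20, 26, 27, 9

The first element of pre-order is the root; it splits in-order into left and right subtrees.
Root 9: left subtree has 8 nodes {16, 29, 14, 18, 20, 31, 37, 13}, right has 2 {27, 26}.
  Root 20: left subtree has 4 nodes {16, 29, 14, 18}, right has 3 {31, 37, 13}.
    Root 18: left subtree has 3 nodes {16, 29, 14}, right has 0 { }.
      Root 29: left subtree has 1 node {16}, right has 1 {14}.
    Root 13: left subtree has 2 nodes {31, 37}, right has 0 { }.
      Root 37: left subtree has 1 node {31}, right has 0 { }.
  Root 27: left subtree has 0 nodes { }, right has 1 {26}.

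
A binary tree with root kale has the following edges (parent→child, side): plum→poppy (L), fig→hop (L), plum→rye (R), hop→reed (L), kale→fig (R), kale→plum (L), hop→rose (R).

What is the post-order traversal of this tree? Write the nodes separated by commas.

Post-order visits the left subtree, then the right subtree, then the node.
At kale: go left to plum.
  At plum: go left to poppy.
    poppy is a leaf — visit poppy.
  At plum: go right to rye.
    rye is a leaf — visit rye.
  Visit plum.
At kale: go right to fig.
  At fig: go left to hop.
    At hop: go left to reed.
      reed is a leaf — visit reed.
    At hop: go right to rose.
      rose is a leaf — visit rose.
    Visit hop.
  At fig: no right child.
  Visit fig.
Visit kale.

poppy, rye, plum, reed, rose, hop, fig, kale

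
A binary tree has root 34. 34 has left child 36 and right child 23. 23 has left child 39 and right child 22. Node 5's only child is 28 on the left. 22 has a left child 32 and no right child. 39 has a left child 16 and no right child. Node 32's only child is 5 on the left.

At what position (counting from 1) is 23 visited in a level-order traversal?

3

Level-order visits nodes level by level from the root, left to right within each level.
Level 0: 34
Level 1: 36, 23
Level 2: 39, 22
Level 3: 16, 32
Level 4: 5
Level 5: 28
Full level-order sequence: 34, 36, 23, 39, 22, 16, 32, 5, 28.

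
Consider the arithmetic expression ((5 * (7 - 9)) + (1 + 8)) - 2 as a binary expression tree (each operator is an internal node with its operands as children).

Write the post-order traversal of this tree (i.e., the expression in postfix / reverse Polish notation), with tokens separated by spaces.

Post-order on an expression tree gives postfix notation: for each operator, emit left operand, right operand, then the operator.

5 7 9 - * 1 8 + + 2 -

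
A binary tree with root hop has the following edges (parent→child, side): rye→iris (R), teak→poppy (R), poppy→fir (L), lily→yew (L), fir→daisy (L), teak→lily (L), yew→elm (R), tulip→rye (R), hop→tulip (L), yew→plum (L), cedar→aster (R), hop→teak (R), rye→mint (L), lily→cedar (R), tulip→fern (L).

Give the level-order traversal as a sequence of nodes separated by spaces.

Level-order visits nodes level by level from the root, left to right within each level.
Level 0: hop
Level 1: tulip, teak
Level 2: fern, rye, lily, poppy
Level 3: mint, iris, yew, cedar, fir
Level 4: plum, elm, aster, daisy

hop tulip teak fern rye lily poppy mint iris yew cedar fir plum elm aster daisy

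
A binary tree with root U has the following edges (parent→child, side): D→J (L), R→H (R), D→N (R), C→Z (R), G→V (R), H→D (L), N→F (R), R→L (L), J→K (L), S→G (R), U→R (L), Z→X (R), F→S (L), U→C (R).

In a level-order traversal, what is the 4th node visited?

L

Level-order visits nodes level by level from the root, left to right within each level.
Level 0: U
Level 1: R, C
Level 2: L, H, Z
Level 3: D, X
Level 4: J, N
Level 5: K, F
Level 6: S
Level 7: G
Level 8: V
Full level-order sequence: U, R, C, L, H, Z, D, X, J, N, K, F, S, G, V.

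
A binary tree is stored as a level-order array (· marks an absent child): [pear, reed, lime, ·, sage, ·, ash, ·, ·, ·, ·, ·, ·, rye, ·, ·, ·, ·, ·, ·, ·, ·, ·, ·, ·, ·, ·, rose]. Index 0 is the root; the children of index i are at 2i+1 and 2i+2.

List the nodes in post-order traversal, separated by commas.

Post-order visits the left subtree, then the right subtree, then the node.
At pear: go left to reed.
  At reed: no left child.
  At reed: go right to sage.
    sage is a leaf — visit sage.
  Visit reed.
At pear: go right to lime.
  At lime: no left child.
  At lime: go right to ash.
    At ash: go left to rye.
      At rye: go left to rose.
        rose is a leaf — visit rose.
      At rye: no right child.
      Visit rye.
    At ash: no right child.
    Visit ash.
  Visit lime.
Visit pear.

sage, reed, rose, rye, ash, lime, pear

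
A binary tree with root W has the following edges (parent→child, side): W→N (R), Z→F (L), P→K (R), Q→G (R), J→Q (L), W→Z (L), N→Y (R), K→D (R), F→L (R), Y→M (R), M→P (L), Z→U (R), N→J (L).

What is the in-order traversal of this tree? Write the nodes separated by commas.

F, L, Z, U, W, Q, G, J, N, Y, P, K, D, M

In-order visits the left subtree, then the node, then the right subtree.
At W: go left to Z.
  At Z: go left to F.
    At F: no left child.
    Visit F.
    At F: go right to L.
      L is a leaf — visit L.
  Visit Z.
  At Z: go right to U.
    U is a leaf — visit U.
Visit W.
At W: go right to N.
  At N: go left to J.
    At J: go left to Q.
      At Q: no left child.
      Visit Q.
      At Q: go right to G.
        G is a leaf — visit G.
    Visit J.
    At J: no right child.
  Visit N.
  At N: go right to Y.
    At Y: no left child.
    Visit Y.
    At Y: go right to M.
      At M: go left to P.
        At P: no left child.
        Visit P.
        At P: go right to K.
          At K: no left child.
          Visit K.
          At K: go right to D.
            D is a leaf — visit D.
      Visit M.
      At M: no right child.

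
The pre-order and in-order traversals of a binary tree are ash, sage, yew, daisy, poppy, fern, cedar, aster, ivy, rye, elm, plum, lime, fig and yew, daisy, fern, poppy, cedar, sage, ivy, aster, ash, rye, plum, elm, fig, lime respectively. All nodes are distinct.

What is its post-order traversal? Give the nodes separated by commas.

fern, cedar, poppy, daisy, yew, ivy, aster, sage, plum, fig, lime, elm, rye, ash

The first element of pre-order is the root; it splits in-order into left and right subtrees.
Root ash: left subtree has 8 nodes {yew, daisy, fern, poppy, cedar, sage, ivy, aster}, right has 5 {rye, plum, elm, fig, lime}.
  Root sage: left subtree has 5 nodes {yew, daisy, fern, poppy, cedar}, right has 2 {ivy, aster}.
    Root yew: left subtree has 0 nodes { }, right has 4 {daisy, fern, poppy, cedar}.
      Root daisy: left subtree has 0 nodes { }, right has 3 {fern, poppy, cedar}.
        Root poppy: left subtree has 1 node {fern}, right has 1 {cedar}.
    Root aster: left subtree has 1 node {ivy}, right has 0 { }.
  Root rye: left subtree has 0 nodes { }, right has 4 {plum, elm, fig, lime}.
    Root elm: left subtree has 1 node {plum}, right has 2 {fig, lime}.
      Root lime: left subtree has 1 node {fig}, right has 0 { }.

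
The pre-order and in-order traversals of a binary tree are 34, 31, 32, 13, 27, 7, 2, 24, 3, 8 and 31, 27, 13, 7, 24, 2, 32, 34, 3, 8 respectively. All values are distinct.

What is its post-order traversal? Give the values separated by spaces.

27 24 2 7 13 32 31 8 3 34

The first element of pre-order is the root; it splits in-order into left and right subtrees.
Root 34: left subtree has 7 nodes {31, 27, 13, 7, 24, 2, 32}, right has 2 {3, 8}.
  Root 31: left subtree has 0 nodes { }, right has 6 {27, 13, 7, 24, 2, 32}.
    Root 32: left subtree has 5 nodes {27, 13, 7, 24, 2}, right has 0 { }.
      Root 13: left subtree has 1 node {27}, right has 3 {7, 24, 2}.
        Root 7: left subtree has 0 nodes { }, right has 2 {24, 2}.
          Root 2: left subtree has 1 node {24}, right has 0 { }.
  Root 3: left subtree has 0 nodes { }, right has 1 {8}.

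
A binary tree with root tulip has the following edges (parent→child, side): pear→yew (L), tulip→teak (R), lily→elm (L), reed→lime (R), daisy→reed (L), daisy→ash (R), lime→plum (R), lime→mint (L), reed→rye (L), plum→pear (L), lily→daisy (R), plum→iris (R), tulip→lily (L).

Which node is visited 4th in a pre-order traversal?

daisy

Pre-order visits the node, then its left subtree, then its right subtree.
Visit tulip.
At tulip: go left to lily.
  Visit lily.
  At lily: go left to elm.
    elm is a leaf — visit elm.
  At lily: go right to daisy.
    Visit daisy.
    At daisy: go left to reed.
      Visit reed.
      At reed: go left to rye.
        rye is a leaf — visit rye.
      At reed: go right to lime.
        Visit lime.
        At lime: go left to mint.
          mint is a leaf — visit mint.
        At lime: go right to plum.
          Visit plum.
          At plum: go left to pear.
            Visit pear.
            At pear: go left to yew.
              yew is a leaf — visit yew.
            At pear: no right child.
          At plum: go right to iris.
            iris is a leaf — visit iris.
    At daisy: go right to ash.
      ash is a leaf — visit ash.
At tulip: go right to teak.
  teak is a leaf — visit teak.
Full pre-order sequence: tulip, lily, elm, daisy, reed, rye, lime, mint, plum, pear, yew, iris, ash, teak.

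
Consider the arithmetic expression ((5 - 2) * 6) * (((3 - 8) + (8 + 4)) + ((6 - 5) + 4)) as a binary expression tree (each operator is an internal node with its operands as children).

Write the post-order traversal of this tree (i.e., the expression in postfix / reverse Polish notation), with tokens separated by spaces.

Post-order on an expression tree gives postfix notation: for each operator, emit left operand, right operand, then the operator.

5 2 - 6 * 3 8 - 8 4 + + 6 5 - 4 + + *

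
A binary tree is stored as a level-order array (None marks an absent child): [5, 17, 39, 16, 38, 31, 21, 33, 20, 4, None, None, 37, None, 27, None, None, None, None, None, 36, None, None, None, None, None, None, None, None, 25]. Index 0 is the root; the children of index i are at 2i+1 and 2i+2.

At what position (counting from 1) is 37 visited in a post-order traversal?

Post-order visits the left subtree, then the right subtree, then the node.
At 5: go left to 17.
  At 17: go left to 16.
    At 16: go left to 33.
      33 is a leaf — visit 33.
    At 16: go right to 20.
      20 is a leaf — visit 20.
    Visit 16.
  At 17: go right to 38.
    At 38: go left to 4.
      At 4: no left child.
      At 4: go right to 36.
        36 is a leaf — visit 36.
      Visit 4.
    At 38: no right child.
    Visit 38.
  Visit 17.
At 5: go right to 39.
  At 39: go left to 31.
    At 31: no left child.
    At 31: go right to 37.
      37 is a leaf — visit 37.
    Visit 31.
  At 39: go right to 21.
    At 21: no left child.
    At 21: go right to 27.
      At 27: go left to 25.
        25 is a leaf — visit 25.
      At 27: no right child.
      Visit 27.
    Visit 21.
  Visit 39.
Visit 5.
Full post-order sequence: 33, 20, 16, 36, 4, 38, 17, 37, 31, 25, 27, 21, 39, 5.

8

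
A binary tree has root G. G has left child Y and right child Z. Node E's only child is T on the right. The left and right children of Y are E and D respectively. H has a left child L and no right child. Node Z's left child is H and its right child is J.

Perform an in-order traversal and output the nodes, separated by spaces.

E T Y D G L H Z J

In-order visits the left subtree, then the node, then the right subtree.
At G: go left to Y.
  At Y: go left to E.
    At E: no left child.
    Visit E.
    At E: go right to T.
      T is a leaf — visit T.
  Visit Y.
  At Y: go right to D.
    D is a leaf — visit D.
Visit G.
At G: go right to Z.
  At Z: go left to H.
    At H: go left to L.
      L is a leaf — visit L.
    Visit H.
    At H: no right child.
  Visit Z.
  At Z: go right to J.
    J is a leaf — visit J.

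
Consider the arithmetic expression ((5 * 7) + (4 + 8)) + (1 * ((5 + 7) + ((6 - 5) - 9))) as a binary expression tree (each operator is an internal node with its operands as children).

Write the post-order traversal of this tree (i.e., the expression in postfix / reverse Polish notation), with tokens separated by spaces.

5 7 * 4 8 + + 1 5 7 + 6 5 - 9 - + * +

Post-order on an expression tree gives postfix notation: for each operator, emit left operand, right operand, then the operator.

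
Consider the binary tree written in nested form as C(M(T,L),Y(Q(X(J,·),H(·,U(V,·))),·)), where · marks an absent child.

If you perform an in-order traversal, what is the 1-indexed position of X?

In-order visits the left subtree, then the node, then the right subtree.
At C: go left to M.
  At M: go left to T.
    T is a leaf — visit T.
  Visit M.
  At M: go right to L.
    L is a leaf — visit L.
Visit C.
At C: go right to Y.
  At Y: go left to Q.
    At Q: go left to X.
      At X: go left to J.
        J is a leaf — visit J.
      Visit X.
      At X: no right child.
    Visit Q.
    At Q: go right to H.
      At H: no left child.
      Visit H.
      At H: go right to U.
        At U: go left to V.
          V is a leaf — visit V.
        Visit U.
        At U: no right child.
  Visit Y.
  At Y: no right child.
Full in-order sequence: T, M, L, C, J, X, Q, H, V, U, Y.

6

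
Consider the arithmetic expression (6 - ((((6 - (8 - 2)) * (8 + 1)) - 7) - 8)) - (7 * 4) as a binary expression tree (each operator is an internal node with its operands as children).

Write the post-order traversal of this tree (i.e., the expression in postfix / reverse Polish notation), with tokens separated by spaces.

Post-order on an expression tree gives postfix notation: for each operator, emit left operand, right operand, then the operator.

6 6 8 2 - - 8 1 + * 7 - 8 - - 7 4 * -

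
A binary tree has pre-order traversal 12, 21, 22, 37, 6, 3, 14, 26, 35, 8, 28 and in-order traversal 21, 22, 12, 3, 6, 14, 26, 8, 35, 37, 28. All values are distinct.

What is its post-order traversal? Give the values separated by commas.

The first element of pre-order is the root; it splits in-order into left and right subtrees.
Root 12: left subtree has 2 nodes {21, 22}, right has 8 {3, 6, 14, 26, 8, 35, 37, 28}.
  Root 21: left subtree has 0 nodes { }, right has 1 {22}.
  Root 37: left subtree has 6 nodes {3, 6, 14, 26, 8, 35}, right has 1 {28}.
    Root 6: left subtree has 1 node {3}, right has 4 {14, 26, 8, 35}.
      Root 14: left subtree has 0 nodes { }, right has 3 {26, 8, 35}.
        Root 26: left subtree has 0 nodes { }, right has 2 {8, 35}.
          Root 35: left subtree has 1 node {8}, right has 0 { }.

22, 21, 3, 8, 35, 26, 14, 6, 28, 37, 12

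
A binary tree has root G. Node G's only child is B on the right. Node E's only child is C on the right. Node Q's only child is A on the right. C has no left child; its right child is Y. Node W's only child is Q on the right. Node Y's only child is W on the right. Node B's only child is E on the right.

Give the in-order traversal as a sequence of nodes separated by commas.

G, B, E, C, Y, W, Q, A

In-order visits the left subtree, then the node, then the right subtree.
At G: no left child.
Visit G.
At G: go right to B.
  At B: no left child.
  Visit B.
  At B: go right to E.
    At E: no left child.
    Visit E.
    At E: go right to C.
      At C: no left child.
      Visit C.
      At C: go right to Y.
        At Y: no left child.
        Visit Y.
        At Y: go right to W.
          At W: no left child.
          Visit W.
          At W: go right to Q.
            At Q: no left child.
            Visit Q.
            At Q: go right to A.
              A is a leaf — visit A.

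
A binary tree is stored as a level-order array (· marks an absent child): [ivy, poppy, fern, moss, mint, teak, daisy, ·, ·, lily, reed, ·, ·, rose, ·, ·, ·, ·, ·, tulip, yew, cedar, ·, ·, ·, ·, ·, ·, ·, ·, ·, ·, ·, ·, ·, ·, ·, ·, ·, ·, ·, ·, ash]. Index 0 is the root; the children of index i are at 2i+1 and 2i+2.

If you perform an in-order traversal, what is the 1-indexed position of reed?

In-order visits the left subtree, then the node, then the right subtree.
At ivy: go left to poppy.
  At poppy: go left to moss.
    moss is a leaf — visit moss.
  Visit poppy.
  At poppy: go right to mint.
    At mint: go left to lily.
      At lily: go left to tulip.
        tulip is a leaf — visit tulip.
      Visit lily.
      At lily: go right to yew.
        At yew: no left child.
        Visit yew.
        At yew: go right to ash.
          ash is a leaf — visit ash.
    Visit mint.
    At mint: go right to reed.
      At reed: go left to cedar.
        cedar is a leaf — visit cedar.
      Visit reed.
      At reed: no right child.
Visit ivy.
At ivy: go right to fern.
  At fern: go left to teak.
    teak is a leaf — visit teak.
  Visit fern.
  At fern: go right to daisy.
    At daisy: go left to rose.
      rose is a leaf — visit rose.
    Visit daisy.
    At daisy: no right child.
Full in-order sequence: moss, poppy, tulip, lily, yew, ash, mint, cedar, reed, ivy, teak, fern, rose, daisy.

9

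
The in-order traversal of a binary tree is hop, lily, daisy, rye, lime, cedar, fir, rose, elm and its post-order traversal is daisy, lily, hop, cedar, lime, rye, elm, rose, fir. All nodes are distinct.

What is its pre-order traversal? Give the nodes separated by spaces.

fir rye hop lily daisy lime cedar rose elm

The last element of post-order is the root; it splits in-order into left and right subtrees.
Root fir: left subtree has 6 nodes {hop, lily, daisy, rye, lime, cedar}, right has 2 {rose, elm}.
  Root rye: left subtree has 3 nodes {hop, lily, daisy}, right has 2 {lime, cedar}.
    Root hop: left subtree has 0 nodes { }, right has 2 {lily, daisy}.
      Root lily: left subtree has 0 nodes { }, right has 1 {daisy}.
    Root lime: left subtree has 0 nodes { }, right has 1 {cedar}.
  Root rose: left subtree has 0 nodes { }, right has 1 {elm}.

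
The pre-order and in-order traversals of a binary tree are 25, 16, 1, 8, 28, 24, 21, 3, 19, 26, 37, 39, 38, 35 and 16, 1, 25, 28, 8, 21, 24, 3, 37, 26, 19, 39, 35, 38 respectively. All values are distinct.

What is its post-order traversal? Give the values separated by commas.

1, 16, 28, 21, 37, 26, 35, 38, 39, 19, 3, 24, 8, 25

The first element of pre-order is the root; it splits in-order into left and right subtrees.
Root 25: left subtree has 2 nodes {16, 1}, right has 11 {28, 8, 21, 24, 3, 37, 26, 19, 39, 35, 38}.
  Root 16: left subtree has 0 nodes { }, right has 1 {1}.
  Root 8: left subtree has 1 node {28}, right has 9 {21, 24, 3, 37, 26, 19, 39, 35, 38}.
    Root 24: left subtree has 1 node {21}, right has 7 {3, 37, 26, 19, 39, 35, 38}.
      Root 3: left subtree has 0 nodes { }, right has 6 {37, 26, 19, 39, 35, 38}.
        Root 19: left subtree has 2 nodes {37, 26}, right has 3 {39, 35, 38}.
          Root 26: left subtree has 1 node {37}, right has 0 { }.
          Root 39: left subtree has 0 nodes { }, right has 2 {35, 38}.
            Root 38: left subtree has 1 node {35}, right has 0 { }.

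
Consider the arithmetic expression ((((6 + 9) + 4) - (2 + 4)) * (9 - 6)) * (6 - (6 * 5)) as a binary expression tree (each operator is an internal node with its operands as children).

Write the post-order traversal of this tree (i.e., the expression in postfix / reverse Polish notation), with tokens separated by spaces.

6 9 + 4 + 2 4 + - 9 6 - * 6 6 5 * - *

Post-order on an expression tree gives postfix notation: for each operator, emit left operand, right operand, then the operator.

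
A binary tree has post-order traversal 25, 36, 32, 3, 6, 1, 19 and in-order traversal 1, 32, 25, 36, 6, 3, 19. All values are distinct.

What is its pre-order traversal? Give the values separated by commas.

The last element of post-order is the root; it splits in-order into left and right subtrees.
Root 19: left subtree has 6 nodes {1, 32, 25, 36, 6, 3}, right has 0 { }.
  Root 1: left subtree has 0 nodes { }, right has 5 {32, 25, 36, 6, 3}.
    Root 6: left subtree has 3 nodes {32, 25, 36}, right has 1 {3}.
      Root 32: left subtree has 0 nodes { }, right has 2 {25, 36}.
        Root 36: left subtree has 1 node {25}, right has 0 { }.

19, 1, 6, 32, 36, 25, 3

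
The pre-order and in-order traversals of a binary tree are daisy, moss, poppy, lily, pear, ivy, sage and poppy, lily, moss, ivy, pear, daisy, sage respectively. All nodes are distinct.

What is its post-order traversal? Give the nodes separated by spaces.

The first element of pre-order is the root; it splits in-order into left and right subtrees.
Root daisy: left subtree has 5 nodes {poppy, lily, moss, ivy, pear}, right has 1 {sage}.
  Root moss: left subtree has 2 nodes {poppy, lily}, right has 2 {ivy, pear}.
    Root poppy: left subtree has 0 nodes { }, right has 1 {lily}.
    Root pear: left subtree has 1 node {ivy}, right has 0 { }.

lily poppy ivy pear moss sage daisy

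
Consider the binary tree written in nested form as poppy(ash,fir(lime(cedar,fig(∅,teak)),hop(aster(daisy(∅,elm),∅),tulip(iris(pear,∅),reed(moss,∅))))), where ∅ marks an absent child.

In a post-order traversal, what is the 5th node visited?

Post-order visits the left subtree, then the right subtree, then the node.
At poppy: go left to ash.
  ash is a leaf — visit ash.
At poppy: go right to fir.
  At fir: go left to lime.
    At lime: go left to cedar.
      cedar is a leaf — visit cedar.
    At lime: go right to fig.
      At fig: no left child.
      At fig: go right to teak.
        teak is a leaf — visit teak.
      Visit fig.
    Visit lime.
  At fir: go right to hop.
    At hop: go left to aster.
      At aster: go left to daisy.
        At daisy: no left child.
        At daisy: go right to elm.
          elm is a leaf — visit elm.
        Visit daisy.
      At aster: no right child.
      Visit aster.
    At hop: go right to tulip.
      At tulip: go left to iris.
        At iris: go left to pear.
          pear is a leaf — visit pear.
        At iris: no right child.
        Visit iris.
      At tulip: go right to reed.
        At reed: go left to moss.
          moss is a leaf — visit moss.
        At reed: no right child.
        Visit reed.
      Visit tulip.
    Visit hop.
  Visit fir.
Visit poppy.
Full post-order sequence: ash, cedar, teak, fig, lime, elm, daisy, aster, pear, iris, moss, reed, tulip, hop, fir, poppy.

lime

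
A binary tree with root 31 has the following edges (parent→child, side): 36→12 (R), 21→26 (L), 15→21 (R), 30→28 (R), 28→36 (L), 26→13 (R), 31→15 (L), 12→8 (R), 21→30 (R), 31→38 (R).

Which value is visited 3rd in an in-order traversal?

In-order visits the left subtree, then the node, then the right subtree.
At 31: go left to 15.
  At 15: no left child.
  Visit 15.
  At 15: go right to 21.
    At 21: go left to 26.
      At 26: no left child.
      Visit 26.
      At 26: go right to 13.
        13 is a leaf — visit 13.
    Visit 21.
    At 21: go right to 30.
      At 30: no left child.
      Visit 30.
      At 30: go right to 28.
        At 28: go left to 36.
          At 36: no left child.
          Visit 36.
          At 36: go right to 12.
            At 12: no left child.
            Visit 12.
            At 12: go right to 8.
              8 is a leaf — visit 8.
        Visit 28.
        At 28: no right child.
Visit 31.
At 31: go right to 38.
  38 is a leaf — visit 38.
Full in-order sequence: 15, 26, 13, 21, 30, 36, 12, 8, 28, 31, 38.

13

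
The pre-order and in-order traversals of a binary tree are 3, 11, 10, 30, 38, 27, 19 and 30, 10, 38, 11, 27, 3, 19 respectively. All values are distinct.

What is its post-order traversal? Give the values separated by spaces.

The first element of pre-order is the root; it splits in-order into left and right subtrees.
Root 3: left subtree has 5 nodes {30, 10, 38, 11, 27}, right has 1 {19}.
  Root 11: left subtree has 3 nodes {30, 10, 38}, right has 1 {27}.
    Root 10: left subtree has 1 node {30}, right has 1 {38}.

30 38 10 27 11 19 3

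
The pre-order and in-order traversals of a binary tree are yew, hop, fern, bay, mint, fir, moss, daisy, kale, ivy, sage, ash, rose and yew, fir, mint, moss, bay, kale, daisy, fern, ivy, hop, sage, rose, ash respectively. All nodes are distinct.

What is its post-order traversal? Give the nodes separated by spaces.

The first element of pre-order is the root; it splits in-order into left and right subtrees.
Root yew: left subtree has 0 nodes { }, right has 12 {fir, mint, moss, bay, kale, daisy, fern, ivy, hop, sage, rose, ash}.
  Root hop: left subtree has 8 nodes {fir, mint, moss, bay, kale, daisy, fern, ivy}, right has 3 {sage, rose, ash}.
    Root fern: left subtree has 6 nodes {fir, mint, moss, bay, kale, daisy}, right has 1 {ivy}.
      Root bay: left subtree has 3 nodes {fir, mint, moss}, right has 2 {kale, daisy}.
        Root mint: left subtree has 1 node {fir}, right has 1 {moss}.
        Root daisy: left subtree has 1 node {kale}, right has 0 { }.
    Root sage: left subtree has 0 nodes { }, right has 2 {rose, ash}.
      Root ash: left subtree has 1 node {rose}, right has 0 { }.

fir moss mint kale daisy bay ivy fern rose ash sage hop yew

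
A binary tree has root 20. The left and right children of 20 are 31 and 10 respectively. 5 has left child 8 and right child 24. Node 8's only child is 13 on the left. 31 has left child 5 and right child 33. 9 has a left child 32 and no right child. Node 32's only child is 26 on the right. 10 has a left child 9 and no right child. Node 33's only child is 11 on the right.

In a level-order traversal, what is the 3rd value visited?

Level-order visits nodes level by level from the root, left to right within each level.
Level 0: 20
Level 1: 31, 10
Level 2: 5, 33, 9
Level 3: 8, 24, 11, 32
Level 4: 13, 26
Full level-order sequence: 20, 31, 10, 5, 33, 9, 8, 24, 11, 32, 13, 26.

10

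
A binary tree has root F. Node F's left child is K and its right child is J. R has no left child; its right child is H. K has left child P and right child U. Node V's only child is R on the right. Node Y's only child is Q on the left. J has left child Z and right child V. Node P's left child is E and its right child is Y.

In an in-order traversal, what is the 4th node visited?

In-order visits the left subtree, then the node, then the right subtree.
At F: go left to K.
  At K: go left to P.
    At P: go left to E.
      E is a leaf — visit E.
    Visit P.
    At P: go right to Y.
      At Y: go left to Q.
        Q is a leaf — visit Q.
      Visit Y.
      At Y: no right child.
  Visit K.
  At K: go right to U.
    U is a leaf — visit U.
Visit F.
At F: go right to J.
  At J: go left to Z.
    Z is a leaf — visit Z.
  Visit J.
  At J: go right to V.
    At V: no left child.
    Visit V.
    At V: go right to R.
      At R: no left child.
      Visit R.
      At R: go right to H.
        H is a leaf — visit H.
Full in-order sequence: E, P, Q, Y, K, U, F, Z, J, V, R, H.

Y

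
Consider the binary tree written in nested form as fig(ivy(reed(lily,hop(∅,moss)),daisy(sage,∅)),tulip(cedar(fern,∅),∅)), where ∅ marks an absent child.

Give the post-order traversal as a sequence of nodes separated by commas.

lily, moss, hop, reed, sage, daisy, ivy, fern, cedar, tulip, fig

Post-order visits the left subtree, then the right subtree, then the node.
At fig: go left to ivy.
  At ivy: go left to reed.
    At reed: go left to lily.
      lily is a leaf — visit lily.
    At reed: go right to hop.
      At hop: no left child.
      At hop: go right to moss.
        moss is a leaf — visit moss.
      Visit hop.
    Visit reed.
  At ivy: go right to daisy.
    At daisy: go left to sage.
      sage is a leaf — visit sage.
    At daisy: no right child.
    Visit daisy.
  Visit ivy.
At fig: go right to tulip.
  At tulip: go left to cedar.
    At cedar: go left to fern.
      fern is a leaf — visit fern.
    At cedar: no right child.
    Visit cedar.
  At tulip: no right child.
  Visit tulip.
Visit fig.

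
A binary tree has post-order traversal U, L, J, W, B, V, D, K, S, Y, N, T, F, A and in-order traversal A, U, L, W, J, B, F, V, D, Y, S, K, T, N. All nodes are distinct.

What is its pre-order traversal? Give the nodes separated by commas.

A, F, B, W, L, U, J, T, Y, D, V, S, K, N

The last element of post-order is the root; it splits in-order into left and right subtrees.
Root A: left subtree has 0 nodes { }, right has 13 {U, L, W, J, B, F, V, D, Y, S, K, T, N}.
  Root F: left subtree has 5 nodes {U, L, W, J, B}, right has 7 {V, D, Y, S, K, T, N}.
    Root B: left subtree has 4 nodes {U, L, W, J}, right has 0 { }.
      Root W: left subtree has 2 nodes {U, L}, right has 1 {J}.
        Root L: left subtree has 1 node {U}, right has 0 { }.
    Root T: left subtree has 5 nodes {V, D, Y, S, K}, right has 1 {N}.
      Root Y: left subtree has 2 nodes {V, D}, right has 2 {S, K}.
        Root D: left subtree has 1 node {V}, right has 0 { }.
        Root S: left subtree has 0 nodes { }, right has 1 {K}.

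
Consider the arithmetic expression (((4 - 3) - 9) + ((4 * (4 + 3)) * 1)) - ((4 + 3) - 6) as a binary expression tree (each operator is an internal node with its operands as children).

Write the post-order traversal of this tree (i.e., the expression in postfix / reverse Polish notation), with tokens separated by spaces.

Post-order on an expression tree gives postfix notation: for each operator, emit left operand, right operand, then the operator.

4 3 - 9 - 4 4 3 + * 1 * + 4 3 + 6 - -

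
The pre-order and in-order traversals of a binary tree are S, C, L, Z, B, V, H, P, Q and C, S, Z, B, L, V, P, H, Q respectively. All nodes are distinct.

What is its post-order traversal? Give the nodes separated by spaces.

The first element of pre-order is the root; it splits in-order into left and right subtrees.
Root S: left subtree has 1 node {C}, right has 7 {Z, B, L, V, P, H, Q}.
  Root L: left subtree has 2 nodes {Z, B}, right has 4 {V, P, H, Q}.
    Root Z: left subtree has 0 nodes { }, right has 1 {B}.
    Root V: left subtree has 0 nodes { }, right has 3 {P, H, Q}.
      Root H: left subtree has 1 node {P}, right has 1 {Q}.

C B Z P Q H V L S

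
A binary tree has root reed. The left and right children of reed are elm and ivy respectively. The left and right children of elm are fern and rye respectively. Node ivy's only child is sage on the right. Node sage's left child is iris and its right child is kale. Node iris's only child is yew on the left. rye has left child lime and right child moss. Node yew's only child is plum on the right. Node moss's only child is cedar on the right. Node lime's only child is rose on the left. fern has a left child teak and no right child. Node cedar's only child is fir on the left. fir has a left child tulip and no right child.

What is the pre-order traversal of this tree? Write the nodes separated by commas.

Pre-order visits the node, then its left subtree, then its right subtree.
Visit reed.
At reed: go left to elm.
  Visit elm.
  At elm: go left to fern.
    Visit fern.
    At fern: go left to teak.
      teak is a leaf — visit teak.
    At fern: no right child.
  At elm: go right to rye.
    Visit rye.
    At rye: go left to lime.
      Visit lime.
      At lime: go left to rose.
        rose is a leaf — visit rose.
      At lime: no right child.
    At rye: go right to moss.
      Visit moss.
      At moss: no left child.
      At moss: go right to cedar.
        Visit cedar.
        At cedar: go left to fir.
          Visit fir.
          At fir: go left to tulip.
            tulip is a leaf — visit tulip.
          At fir: no right child.
        At cedar: no right child.
At reed: go right to ivy.
  Visit ivy.
  At ivy: no left child.
  At ivy: go right to sage.
    Visit sage.
    At sage: go left to iris.
      Visit iris.
      At iris: go left to yew.
        Visit yew.
        At yew: no left child.
        At yew: go right to plum.
          plum is a leaf — visit plum.
      At iris: no right child.
    At sage: go right to kale.
      kale is a leaf — visit kale.

reed, elm, fern, teak, rye, lime, rose, moss, cedar, fir, tulip, ivy, sage, iris, yew, plum, kale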